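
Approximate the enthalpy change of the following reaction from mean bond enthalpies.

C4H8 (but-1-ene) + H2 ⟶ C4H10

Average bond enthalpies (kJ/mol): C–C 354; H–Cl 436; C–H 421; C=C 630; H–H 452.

Bonds broken (reactants):
  C–C: 2 × 354 = 708
  C–H: 8 × 421 = 3368
  C=C: 1 × 630 = 630
  H–H: 1 × 452 = 452
  Σ(broken) = 5158 kJ
Bonds formed (products):
  C–C: 3 × 354 = 1062
  C–H: 10 × 421 = 4210
  Σ(formed) = 5272 kJ
ΔH = Σ(broken) − Σ(formed) = 5158 − 5272 = −114 kJ

ΔH ≈ −114 kJ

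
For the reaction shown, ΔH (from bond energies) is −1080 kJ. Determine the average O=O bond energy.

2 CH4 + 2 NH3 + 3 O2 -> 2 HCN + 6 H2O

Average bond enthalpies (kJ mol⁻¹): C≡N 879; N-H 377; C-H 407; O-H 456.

Let D be the O=O bond energy.
Σ(broken) = 8×407 + 6×377 + 3×D = 5518 + 3D
Σ(formed) = 2×879 + 2×407 + 12×456 = 8044
ΔH = Σ(broken) − Σ(formed) = (5518 + 3D) − (8044) = −2526 + 3D
Setting this equal to −1080 kJ gives 3D = 1446, so D = 482 kJ/mol.

D(O=O) ≈ 482 kJ/mol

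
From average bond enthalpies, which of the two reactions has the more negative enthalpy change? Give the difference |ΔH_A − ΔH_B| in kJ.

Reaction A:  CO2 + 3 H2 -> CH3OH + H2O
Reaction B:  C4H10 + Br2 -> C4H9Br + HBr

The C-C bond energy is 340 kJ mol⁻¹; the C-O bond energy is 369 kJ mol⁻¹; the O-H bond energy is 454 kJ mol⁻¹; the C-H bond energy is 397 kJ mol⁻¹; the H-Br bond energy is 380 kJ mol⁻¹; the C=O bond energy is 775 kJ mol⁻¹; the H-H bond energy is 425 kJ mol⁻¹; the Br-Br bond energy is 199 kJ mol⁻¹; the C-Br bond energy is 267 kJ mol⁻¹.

Reaction A:
  Bonds broken (reactants):
    C=O: 2 × 775 = 1550
    H-H: 3 × 425 = 1275
    Σ(broken) = 2825 kJ
  Bonds formed (products):
    C-H: 3 × 397 = 1191
    C-O: 1 × 369 = 369
    O-H: 3 × 454 = 1362
    Σ(formed) = 2922 kJ
  ΔH_A = 2825 − 2922 = −97 kJ
Reaction B:
  Bonds broken (reactants):
    Br-Br: 1 × 199 = 199
    C-C: 3 × 340 = 1020
    C-H: 10 × 397 = 3970
    Σ(broken) = 5189 kJ
  Bonds formed (products):
    C-Br: 1 × 267 = 267
    C-C: 3 × 340 = 1020
    C-H: 9 × 397 = 3573
    H-Br: 1 × 380 = 380
    Σ(formed) = 5240 kJ
  ΔH_B = 5189 − 5240 = −51 kJ
ΔH_A − ΔH_B = −46 kJ, so reaction A has the more negative ΔH; |ΔH_A − ΔH_B| = 46 kJ.

Reaction A, by 46 kJ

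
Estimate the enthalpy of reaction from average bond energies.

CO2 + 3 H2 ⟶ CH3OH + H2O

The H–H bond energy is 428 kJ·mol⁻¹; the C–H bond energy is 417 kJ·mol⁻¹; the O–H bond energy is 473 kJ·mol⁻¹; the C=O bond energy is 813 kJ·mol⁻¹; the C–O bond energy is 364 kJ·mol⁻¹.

ΔH ≈ −124 kJ

Bonds broken (reactants):
  C=O: 2 × 813 = 1626
  H–H: 3 × 428 = 1284
  Σ(broken) = 2910 kJ
Bonds formed (products):
  C–H: 3 × 417 = 1251
  C–O: 1 × 364 = 364
  O–H: 3 × 473 = 1419
  Σ(formed) = 3034 kJ
ΔH = Σ(broken) − Σ(formed) = 2910 − 3034 = −124 kJ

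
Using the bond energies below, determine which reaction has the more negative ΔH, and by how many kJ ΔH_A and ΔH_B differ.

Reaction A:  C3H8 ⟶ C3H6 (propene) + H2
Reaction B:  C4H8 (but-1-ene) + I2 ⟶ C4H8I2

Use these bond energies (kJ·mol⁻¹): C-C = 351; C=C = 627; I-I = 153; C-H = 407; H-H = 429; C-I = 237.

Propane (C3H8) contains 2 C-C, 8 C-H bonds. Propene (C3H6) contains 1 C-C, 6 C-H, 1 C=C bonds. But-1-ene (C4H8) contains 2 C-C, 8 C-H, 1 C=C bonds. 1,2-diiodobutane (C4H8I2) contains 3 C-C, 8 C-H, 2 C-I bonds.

Reaction A:
  Bonds broken (reactants):
    C-C: 2 × 351 = 702
    C-H: 8 × 407 = 3256
    Σ(broken) = 3958 kJ
  Bonds formed (products):
    C-C: 1 × 351 = 351
    C-H: 6 × 407 = 2442
    C=C: 1 × 627 = 627
    H-H: 1 × 429 = 429
    Σ(formed) = 3849 kJ
  ΔH_A = 3958 − 3849 = +109 kJ
Reaction B:
  Bonds broken (reactants):
    C-C: 2 × 351 = 702
    C-H: 8 × 407 = 3256
    C=C: 1 × 627 = 627
    I-I: 1 × 153 = 153
    Σ(broken) = 4738 kJ
  Bonds formed (products):
    C-C: 3 × 351 = 1053
    C-H: 8 × 407 = 3256
    C-I: 2 × 237 = 474
    Σ(formed) = 4783 kJ
  ΔH_B = 4738 − 4783 = −45 kJ
ΔH_A − ΔH_B = +154 kJ, so reaction B has the more negative ΔH; |ΔH_A − ΔH_B| = 154 kJ.

Reaction B, by 154 kJ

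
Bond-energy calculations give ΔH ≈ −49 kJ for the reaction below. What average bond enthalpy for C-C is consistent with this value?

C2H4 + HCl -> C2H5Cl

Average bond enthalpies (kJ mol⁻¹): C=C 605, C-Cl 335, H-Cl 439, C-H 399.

D(C-C) ≈ 359 kJ/mol

Let D be the C-C bond energy.
Σ(broken) = 4×399 + 1×605 + 1×439 = 2640
Σ(formed) = 1×D + 1×335 + 5×399 = 2330 + D
ΔH = Σ(broken) − Σ(formed) = (2640) − (2330 + D) = +310 − D
Setting this equal to −49 kJ gives D = 359 kJ/mol.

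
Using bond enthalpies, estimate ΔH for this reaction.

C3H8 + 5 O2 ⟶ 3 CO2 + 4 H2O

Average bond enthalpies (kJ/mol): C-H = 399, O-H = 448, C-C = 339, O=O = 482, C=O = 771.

ΔH ≈ −1930 kJ

Bonds broken (reactants):
  C-C: 2 × 339 = 678
  C-H: 8 × 399 = 3192
  O=O: 5 × 482 = 2410
  Σ(broken) = 6280 kJ
Bonds formed (products):
  C=O: 6 × 771 = 4626
  O-H: 8 × 448 = 3584
  Σ(formed) = 8210 kJ
ΔH = Σ(broken) − Σ(formed) = 6280 − 8210 = −1930 kJ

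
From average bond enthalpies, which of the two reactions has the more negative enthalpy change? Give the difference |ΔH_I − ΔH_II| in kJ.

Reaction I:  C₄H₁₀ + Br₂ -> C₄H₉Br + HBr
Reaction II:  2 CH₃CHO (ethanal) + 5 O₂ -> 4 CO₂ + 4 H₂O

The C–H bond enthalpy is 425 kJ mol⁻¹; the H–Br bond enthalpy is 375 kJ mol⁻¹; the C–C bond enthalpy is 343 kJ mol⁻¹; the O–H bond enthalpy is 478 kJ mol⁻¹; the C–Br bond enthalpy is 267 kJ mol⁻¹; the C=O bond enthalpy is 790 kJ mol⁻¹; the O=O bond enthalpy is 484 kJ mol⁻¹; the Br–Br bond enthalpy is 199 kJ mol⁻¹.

Reaction II, by 2040 kJ

Reaction I:
  Bonds broken (reactants):
    Br–Br: 1 × 199 = 199
    C–C: 3 × 343 = 1029
    C–H: 10 × 425 = 4250
    Σ(broken) = 5478 kJ
  Bonds formed (products):
    C–Br: 1 × 267 = 267
    C–C: 3 × 343 = 1029
    C–H: 9 × 425 = 3825
    H–Br: 1 × 375 = 375
    Σ(formed) = 5496 kJ
  ΔH_I = 5478 − 5496 = −18 kJ
Reaction II:
  Bonds broken (reactants):
    C–C: 2 × 343 = 686
    C–H: 8 × 425 = 3400
    C=O: 2 × 790 = 1580
    O=O: 5 × 484 = 2420
    Σ(broken) = 8086 kJ
  Bonds formed (products):
    C=O: 8 × 790 = 6320
    O–H: 8 × 478 = 3824
    Σ(formed) = 10144 kJ
  ΔH_II = 8086 − 10144 = −2058 kJ
ΔH_I − ΔH_II = +2040 kJ, so reaction II has the more negative ΔH; |ΔH_I − ΔH_II| = 2040 kJ.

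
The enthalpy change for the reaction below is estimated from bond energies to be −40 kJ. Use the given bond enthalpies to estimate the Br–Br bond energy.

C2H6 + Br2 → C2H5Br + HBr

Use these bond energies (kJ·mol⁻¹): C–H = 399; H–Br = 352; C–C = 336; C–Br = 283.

Let D be the Br–Br bond energy.
Σ(broken) = 1×D + 1×336 + 6×399 = 2730 + D
Σ(formed) = 1×283 + 1×336 + 5×399 + 1×352 = 2966
ΔH = Σ(broken) − Σ(formed) = (2730 + D) − (2966) = −236 + D
Setting this equal to −40 kJ gives D = 196 kJ/mol.

D(Br–Br) ≈ 196 kJ/mol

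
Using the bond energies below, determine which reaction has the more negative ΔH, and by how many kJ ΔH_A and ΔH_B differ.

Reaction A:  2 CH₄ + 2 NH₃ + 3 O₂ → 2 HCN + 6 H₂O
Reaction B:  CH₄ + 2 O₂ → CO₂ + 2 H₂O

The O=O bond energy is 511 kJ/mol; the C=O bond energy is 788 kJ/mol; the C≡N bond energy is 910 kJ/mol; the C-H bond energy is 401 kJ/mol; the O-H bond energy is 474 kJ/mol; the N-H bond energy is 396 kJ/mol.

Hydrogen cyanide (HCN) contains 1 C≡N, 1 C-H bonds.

Reaction A:
  Bonds broken (reactants):
    C-H: 8 × 401 = 3208
    N-H: 6 × 396 = 2376
    O=O: 3 × 511 = 1533
    Σ(broken) = 7117 kJ
  Bonds formed (products):
    C≡N: 2 × 910 = 1820
    C-H: 2 × 401 = 802
    O-H: 12 × 474 = 5688
    Σ(formed) = 8310 kJ
  ΔH_A = 7117 − 8310 = −1193 kJ
Reaction B:
  Bonds broken (reactants):
    C-H: 4 × 401 = 1604
    O=O: 2 × 511 = 1022
    Σ(broken) = 2626 kJ
  Bonds formed (products):
    C=O: 2 × 788 = 1576
    O-H: 4 × 474 = 1896
    Σ(formed) = 3472 kJ
  ΔH_B = 2626 − 3472 = −846 kJ
ΔH_A − ΔH_B = −347 kJ, so reaction A has the more negative ΔH; |ΔH_A − ΔH_B| = 347 kJ.

Reaction A, by 347 kJ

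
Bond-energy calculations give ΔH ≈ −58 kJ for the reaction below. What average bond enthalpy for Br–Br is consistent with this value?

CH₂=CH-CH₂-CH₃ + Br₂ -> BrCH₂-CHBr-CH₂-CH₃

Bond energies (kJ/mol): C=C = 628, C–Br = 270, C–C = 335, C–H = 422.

D(Br–Br) ≈ 189 kJ/mol

Let D be the Br–Br bond energy.
Σ(broken) = 1×D + 2×335 + 8×422 + 1×628 = 4674 + D
Σ(formed) = 2×270 + 3×335 + 8×422 = 4921
ΔH = Σ(broken) − Σ(formed) = (4674 + D) − (4921) = −247 + D
Setting this equal to −58 kJ gives D = 189 kJ/mol.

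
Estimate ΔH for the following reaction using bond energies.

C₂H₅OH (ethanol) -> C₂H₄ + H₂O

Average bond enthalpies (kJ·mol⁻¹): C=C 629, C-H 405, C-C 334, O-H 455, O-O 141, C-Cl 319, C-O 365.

ΔH ≈ +20 kJ

Bonds broken (reactants):
  C-C: 1 × 334 = 334
  C-H: 5 × 405 = 2025
  C-O: 1 × 365 = 365
  O-H: 1 × 455 = 455
  Σ(broken) = 3179 kJ
Bonds formed (products):
  C-H: 4 × 405 = 1620
  C=C: 1 × 629 = 629
  O-H: 2 × 455 = 910
  Σ(formed) = 3159 kJ
ΔH = Σ(broken) − Σ(formed) = 3179 − 3159 = +20 kJ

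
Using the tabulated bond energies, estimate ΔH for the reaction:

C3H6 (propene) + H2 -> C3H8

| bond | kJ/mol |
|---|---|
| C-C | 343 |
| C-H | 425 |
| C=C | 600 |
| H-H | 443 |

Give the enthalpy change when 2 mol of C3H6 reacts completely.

ΔH = −300 kJ

Bonds broken (reactants):
  C-C: 1 × 343 = 343
  C-H: 6 × 425 = 2550
  C=C: 1 × 600 = 600
  H-H: 1 × 443 = 443
  Σ(broken) = 3936 kJ
Bonds formed (products):
  C-C: 2 × 343 = 686
  C-H: 8 × 425 = 3400
  Σ(formed) = 4086 kJ
ΔH = Σ(broken) − Σ(formed) = 3936 − 4086 = −150 kJ
For 2× the reaction as written: 2 × (−150) = −300 kJ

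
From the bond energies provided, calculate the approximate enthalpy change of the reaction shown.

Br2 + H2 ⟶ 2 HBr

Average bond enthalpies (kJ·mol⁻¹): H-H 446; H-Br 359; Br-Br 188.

Bonds broken (reactants):
  Br-Br: 1 × 188 = 188
  H-H: 1 × 446 = 446
  Σ(broken) = 634 kJ
Bonds formed (products):
  H-Br: 2 × 359 = 718
  Σ(formed) = 718 kJ
ΔH = Σ(broken) − Σ(formed) = 634 − 718 = −84 kJ

ΔH ≈ −84 kJ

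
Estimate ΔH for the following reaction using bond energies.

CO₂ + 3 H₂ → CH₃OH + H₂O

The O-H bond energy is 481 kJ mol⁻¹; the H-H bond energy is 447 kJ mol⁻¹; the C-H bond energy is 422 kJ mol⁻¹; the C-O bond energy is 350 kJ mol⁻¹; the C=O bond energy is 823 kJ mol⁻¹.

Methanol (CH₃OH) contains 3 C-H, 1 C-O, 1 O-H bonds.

Bonds broken (reactants):
  C=O: 2 × 823 = 1646
  H-H: 3 × 447 = 1341
  Σ(broken) = 2987 kJ
Bonds formed (products):
  C-H: 3 × 422 = 1266
  C-O: 1 × 350 = 350
  O-H: 3 × 481 = 1443
  Σ(formed) = 3059 kJ
ΔH = Σ(broken) − Σ(formed) = 2987 − 3059 = −72 kJ

ΔH ≈ −72 kJ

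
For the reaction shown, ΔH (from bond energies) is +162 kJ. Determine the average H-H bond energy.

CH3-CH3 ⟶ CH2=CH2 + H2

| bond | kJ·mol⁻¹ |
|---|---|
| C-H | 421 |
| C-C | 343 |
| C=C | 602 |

Let D be the H-H bond energy.
Σ(broken) = 1×343 + 6×421 = 2869
Σ(formed) = 4×421 + 1×602 + 1×D = 2286 + D
ΔH = Σ(broken) − Σ(formed) = (2869) − (2286 + D) = +583 − D
Setting this equal to +162 kJ gives D = 421 kJ/mol.

D(H-H) ≈ 421 kJ/mol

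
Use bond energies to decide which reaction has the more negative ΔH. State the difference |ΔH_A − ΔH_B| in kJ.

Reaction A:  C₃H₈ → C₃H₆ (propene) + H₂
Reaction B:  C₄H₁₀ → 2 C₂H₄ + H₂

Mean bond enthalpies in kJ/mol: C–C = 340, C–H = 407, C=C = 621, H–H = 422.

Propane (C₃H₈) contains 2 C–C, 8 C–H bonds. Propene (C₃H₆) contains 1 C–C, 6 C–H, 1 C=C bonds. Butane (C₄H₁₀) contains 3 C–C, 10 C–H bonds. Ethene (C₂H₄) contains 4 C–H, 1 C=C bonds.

Reaction A:
  Bonds broken (reactants):
    C–C: 2 × 340 = 680
    C–H: 8 × 407 = 3256
    Σ(broken) = 3936 kJ
  Bonds formed (products):
    C–C: 1 × 340 = 340
    C–H: 6 × 407 = 2442
    C=C: 1 × 621 = 621
    H–H: 1 × 422 = 422
    Σ(formed) = 3825 kJ
  ΔH_A = 3936 − 3825 = +111 kJ
Reaction B:
  Bonds broken (reactants):
    C–C: 3 × 340 = 1020
    C–H: 10 × 407 = 4070
    Σ(broken) = 5090 kJ
  Bonds formed (products):
    C–H: 8 × 407 = 3256
    C=C: 2 × 621 = 1242
    H–H: 1 × 422 = 422
    Σ(formed) = 4920 kJ
  ΔH_B = 5090 − 4920 = +170 kJ
ΔH_A − ΔH_B = −59 kJ, so reaction A has the more negative ΔH; |ΔH_A − ΔH_B| = 59 kJ.

Reaction A, by 59 kJ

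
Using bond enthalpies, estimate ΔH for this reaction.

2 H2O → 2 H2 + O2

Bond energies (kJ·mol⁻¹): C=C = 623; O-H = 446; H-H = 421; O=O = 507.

ΔH ≈ +435 kJ

Bonds broken (reactants):
  O-H: 4 × 446 = 1784
  Σ(broken) = 1784 kJ
Bonds formed (products):
  H-H: 2 × 421 = 842
  O=O: 1 × 507 = 507
  Σ(formed) = 1349 kJ
ΔH = Σ(broken) − Σ(formed) = 1784 − 1349 = +435 kJ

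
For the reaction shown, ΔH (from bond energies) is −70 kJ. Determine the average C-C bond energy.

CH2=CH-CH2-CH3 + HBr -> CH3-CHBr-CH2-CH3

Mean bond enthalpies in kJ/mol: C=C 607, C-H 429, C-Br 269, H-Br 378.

D(C-C) ≈ 357 kJ/mol

Let D be the C-C bond energy.
Σ(broken) = 2×D + 8×429 + 1×607 + 1×378 = 4417 + 2D
Σ(formed) = 1×269 + 3×D + 9×429 = 4130 + 3D
ΔH = Σ(broken) − Σ(formed) = (4417 + 2D) − (4130 + 3D) = +287 − D
Setting this equal to −70 kJ gives D = 357 kJ/mol.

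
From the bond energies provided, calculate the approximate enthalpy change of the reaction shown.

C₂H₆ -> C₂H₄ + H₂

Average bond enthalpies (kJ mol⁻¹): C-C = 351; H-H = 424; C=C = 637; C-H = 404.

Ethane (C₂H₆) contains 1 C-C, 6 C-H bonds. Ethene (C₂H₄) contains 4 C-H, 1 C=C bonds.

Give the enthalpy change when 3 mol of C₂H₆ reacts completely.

ΔH = +294 kJ

Bonds broken (reactants):
  C-C: 1 × 351 = 351
  C-H: 6 × 404 = 2424
  Σ(broken) = 2775 kJ
Bonds formed (products):
  C-H: 4 × 404 = 1616
  C=C: 1 × 637 = 637
  H-H: 1 × 424 = 424
  Σ(formed) = 2677 kJ
ΔH = Σ(broken) − Σ(formed) = 2775 − 2677 = +98 kJ
For 3× the reaction as written: 3 × (+98) = +294 kJ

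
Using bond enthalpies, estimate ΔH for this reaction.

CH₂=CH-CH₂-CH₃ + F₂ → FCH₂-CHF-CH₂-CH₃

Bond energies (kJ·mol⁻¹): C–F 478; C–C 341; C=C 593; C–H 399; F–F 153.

Bonds broken (reactants):
  C–C: 2 × 341 = 682
  C–H: 8 × 399 = 3192
  C=C: 1 × 593 = 593
  F–F: 1 × 153 = 153
  Σ(broken) = 4620 kJ
Bonds formed (products):
  C–C: 3 × 341 = 1023
  C–F: 2 × 478 = 956
  C–H: 8 × 399 = 3192
  Σ(formed) = 5171 kJ
ΔH = Σ(broken) − Σ(formed) = 4620 − 5171 = −551 kJ

ΔH ≈ −551 kJ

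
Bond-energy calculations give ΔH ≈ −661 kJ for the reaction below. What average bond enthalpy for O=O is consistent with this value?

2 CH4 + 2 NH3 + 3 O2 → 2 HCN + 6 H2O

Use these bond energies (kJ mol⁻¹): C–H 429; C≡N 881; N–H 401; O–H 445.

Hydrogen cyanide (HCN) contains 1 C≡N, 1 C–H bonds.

Let D be the O=O bond energy.
Σ(broken) = 8×429 + 6×401 + 3×D = 5838 + 3D
Σ(formed) = 2×881 + 2×429 + 12×445 = 7960
ΔH = Σ(broken) − Σ(formed) = (5838 + 3D) − (7960) = −2122 + 3D
Setting this equal to −661 kJ gives 3D = 1461, so D = 487 kJ/mol.

D(O=O) ≈ 487 kJ/mol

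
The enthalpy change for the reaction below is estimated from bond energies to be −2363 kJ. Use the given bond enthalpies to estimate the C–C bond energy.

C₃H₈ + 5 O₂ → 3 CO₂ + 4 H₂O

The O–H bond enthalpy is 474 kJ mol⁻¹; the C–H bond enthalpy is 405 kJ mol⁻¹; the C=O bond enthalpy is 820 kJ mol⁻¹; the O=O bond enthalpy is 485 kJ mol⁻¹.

D(C–C) ≈ 342 kJ/mol

Let D be the C–C bond energy.
Σ(broken) = 2×D + 8×405 + 5×485 = 5665 + 2D
Σ(formed) = 6×820 + 8×474 = 8712
ΔH = Σ(broken) − Σ(formed) = (5665 + 2D) − (8712) = −3047 + 2D
Setting this equal to −2363 kJ gives 2D = 684, so D = 342 kJ/mol.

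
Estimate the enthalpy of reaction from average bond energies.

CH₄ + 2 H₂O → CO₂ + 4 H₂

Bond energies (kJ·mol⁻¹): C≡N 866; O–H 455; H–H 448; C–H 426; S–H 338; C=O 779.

Bonds broken (reactants):
  C–H: 4 × 426 = 1704
  O–H: 4 × 455 = 1820
  Σ(broken) = 3524 kJ
Bonds formed (products):
  C=O: 2 × 779 = 1558
  H–H: 4 × 448 = 1792
  Σ(formed) = 3350 kJ
ΔH = Σ(broken) − Σ(formed) = 3524 − 3350 = +174 kJ

ΔH ≈ +174 kJ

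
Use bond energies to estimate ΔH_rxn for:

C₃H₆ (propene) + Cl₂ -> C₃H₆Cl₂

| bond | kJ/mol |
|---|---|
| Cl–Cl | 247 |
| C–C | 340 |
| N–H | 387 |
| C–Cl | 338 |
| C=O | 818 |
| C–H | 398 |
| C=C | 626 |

ΔH ≈ −143 kJ

Bonds broken (reactants):
  C–C: 1 × 340 = 340
  C–H: 6 × 398 = 2388
  C=C: 1 × 626 = 626
  Cl–Cl: 1 × 247 = 247
  Σ(broken) = 3601 kJ
Bonds formed (products):
  C–C: 2 × 340 = 680
  C–Cl: 2 × 338 = 676
  C–H: 6 × 398 = 2388
  Σ(formed) = 3744 kJ
ΔH = Σ(broken) − Σ(formed) = 3601 − 3744 = −143 kJ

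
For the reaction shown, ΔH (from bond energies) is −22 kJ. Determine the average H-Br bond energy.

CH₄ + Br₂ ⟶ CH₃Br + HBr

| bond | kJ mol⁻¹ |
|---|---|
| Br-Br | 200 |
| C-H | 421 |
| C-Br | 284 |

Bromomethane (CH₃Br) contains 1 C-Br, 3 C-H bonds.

Let D be the H-Br bond energy.
Σ(broken) = 1×200 + 4×421 = 1884
Σ(formed) = 1×284 + 3×421 + 1×D = 1547 + D
ΔH = Σ(broken) − Σ(formed) = (1884) − (1547 + D) = +337 − D
Setting this equal to −22 kJ gives D = 359 kJ/mol.

D(H-Br) ≈ 359 kJ/mol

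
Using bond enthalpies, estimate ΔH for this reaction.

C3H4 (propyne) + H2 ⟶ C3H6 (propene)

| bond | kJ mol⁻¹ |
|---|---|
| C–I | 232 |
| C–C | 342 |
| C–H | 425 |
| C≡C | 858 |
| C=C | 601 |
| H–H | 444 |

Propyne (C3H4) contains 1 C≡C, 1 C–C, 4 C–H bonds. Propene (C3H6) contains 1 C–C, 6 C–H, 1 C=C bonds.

ΔH ≈ −149 kJ

Bonds broken (reactants):
  C≡C: 1 × 858 = 858
  C–C: 1 × 342 = 342
  C–H: 4 × 425 = 1700
  H–H: 1 × 444 = 444
  Σ(broken) = 3344 kJ
Bonds formed (products):
  C–C: 1 × 342 = 342
  C–H: 6 × 425 = 2550
  C=C: 1 × 601 = 601
  Σ(formed) = 3493 kJ
ΔH = Σ(broken) − Σ(formed) = 3344 − 3493 = −149 kJ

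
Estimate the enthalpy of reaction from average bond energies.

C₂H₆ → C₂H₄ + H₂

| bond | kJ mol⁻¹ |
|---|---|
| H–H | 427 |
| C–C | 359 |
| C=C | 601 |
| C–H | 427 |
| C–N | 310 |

ΔH ≈ +185 kJ

Bonds broken (reactants):
  C–C: 1 × 359 = 359
  C–H: 6 × 427 = 2562
  Σ(broken) = 2921 kJ
Bonds formed (products):
  C–H: 4 × 427 = 1708
  C=C: 1 × 601 = 601
  H–H: 1 × 427 = 427
  Σ(formed) = 2736 kJ
ΔH = Σ(broken) − Σ(formed) = 2921 − 2736 = +185 kJ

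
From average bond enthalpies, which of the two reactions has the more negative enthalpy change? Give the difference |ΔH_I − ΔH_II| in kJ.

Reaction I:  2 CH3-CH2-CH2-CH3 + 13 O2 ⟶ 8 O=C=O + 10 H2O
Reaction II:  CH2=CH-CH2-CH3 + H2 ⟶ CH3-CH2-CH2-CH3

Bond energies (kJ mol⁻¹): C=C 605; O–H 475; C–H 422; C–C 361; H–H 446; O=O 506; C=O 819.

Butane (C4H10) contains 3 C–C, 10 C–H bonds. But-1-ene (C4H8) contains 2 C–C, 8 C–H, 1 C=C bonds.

Reaction I, by 5266 kJ

Reaction I:
  Bonds broken (reactants):
    C–C: 6 × 361 = 2166
    C–H: 20 × 422 = 8440
    O=O: 13 × 506 = 6578
    Σ(broken) = 17184 kJ
  Bonds formed (products):
    C=O: 16 × 819 = 13104
    O–H: 20 × 475 = 9500
    Σ(formed) = 22604 kJ
  ΔH_I = 17184 − 22604 = −5420 kJ
Reaction II:
  Bonds broken (reactants):
    C–C: 2 × 361 = 722
    C–H: 8 × 422 = 3376
    C=C: 1 × 605 = 605
    H–H: 1 × 446 = 446
    Σ(broken) = 5149 kJ
  Bonds formed (products):
    C–C: 3 × 361 = 1083
    C–H: 10 × 422 = 4220
    Σ(formed) = 5303 kJ
  ΔH_II = 5149 − 5303 = −154 kJ
ΔH_I − ΔH_II = −5266 kJ, so reaction I has the more negative ΔH; |ΔH_I − ΔH_II| = 5266 kJ.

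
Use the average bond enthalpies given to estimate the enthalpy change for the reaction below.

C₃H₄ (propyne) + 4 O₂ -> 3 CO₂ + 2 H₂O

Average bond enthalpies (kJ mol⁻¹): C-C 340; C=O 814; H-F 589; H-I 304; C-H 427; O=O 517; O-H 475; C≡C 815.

Bonds broken (reactants):
  C≡C: 1 × 815 = 815
  C-C: 1 × 340 = 340
  C-H: 4 × 427 = 1708
  O=O: 4 × 517 = 2068
  Σ(broken) = 4931 kJ
Bonds formed (products):
  C=O: 6 × 814 = 4884
  O-H: 4 × 475 = 1900
  Σ(formed) = 6784 kJ
ΔH = Σ(broken) − Σ(formed) = 4931 − 6784 = −1853 kJ

ΔH ≈ −1853 kJ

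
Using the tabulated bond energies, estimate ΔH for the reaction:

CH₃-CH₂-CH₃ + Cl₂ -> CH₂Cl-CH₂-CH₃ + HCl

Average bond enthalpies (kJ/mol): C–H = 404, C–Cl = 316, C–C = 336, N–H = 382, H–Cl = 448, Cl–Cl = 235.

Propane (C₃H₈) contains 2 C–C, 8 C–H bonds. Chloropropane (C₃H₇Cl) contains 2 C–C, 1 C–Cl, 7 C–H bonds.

Bonds broken (reactants):
  C–C: 2 × 336 = 672
  C–H: 8 × 404 = 3232
  Cl–Cl: 1 × 235 = 235
  Σ(broken) = 4139 kJ
Bonds formed (products):
  C–C: 2 × 336 = 672
  C–Cl: 1 × 316 = 316
  C–H: 7 × 404 = 2828
  H–Cl: 1 × 448 = 448
  Σ(formed) = 4264 kJ
ΔH = Σ(broken) − Σ(formed) = 4139 − 4264 = −125 kJ

ΔH ≈ −125 kJ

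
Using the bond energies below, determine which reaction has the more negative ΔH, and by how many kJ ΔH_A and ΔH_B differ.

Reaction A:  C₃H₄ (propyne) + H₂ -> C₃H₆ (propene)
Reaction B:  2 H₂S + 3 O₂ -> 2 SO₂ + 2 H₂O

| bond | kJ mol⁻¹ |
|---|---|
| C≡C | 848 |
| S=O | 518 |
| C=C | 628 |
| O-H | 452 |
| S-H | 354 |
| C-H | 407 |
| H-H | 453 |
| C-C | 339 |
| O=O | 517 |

Reaction A:
  Bonds broken (reactants):
    C≡C: 1 × 848 = 848
    C-C: 1 × 339 = 339
    C-H: 4 × 407 = 1628
    H-H: 1 × 453 = 453
    Σ(broken) = 3268 kJ
  Bonds formed (products):
    C-C: 1 × 339 = 339
    C-H: 6 × 407 = 2442
    C=C: 1 × 628 = 628
    Σ(formed) = 3409 kJ
  ΔH_A = 3268 − 3409 = −141 kJ
Reaction B:
  Bonds broken (reactants):
    O=O: 3 × 517 = 1551
    S-H: 4 × 354 = 1416
    Σ(broken) = 2967 kJ
  Bonds formed (products):
    O-H: 4 × 452 = 1808
    S=O: 4 × 518 = 2072
    Σ(formed) = 3880 kJ
  ΔH_B = 2967 − 3880 = −913 kJ
ΔH_A − ΔH_B = +772 kJ, so reaction B has the more negative ΔH; |ΔH_A − ΔH_B| = 772 kJ.

Reaction B, by 772 kJ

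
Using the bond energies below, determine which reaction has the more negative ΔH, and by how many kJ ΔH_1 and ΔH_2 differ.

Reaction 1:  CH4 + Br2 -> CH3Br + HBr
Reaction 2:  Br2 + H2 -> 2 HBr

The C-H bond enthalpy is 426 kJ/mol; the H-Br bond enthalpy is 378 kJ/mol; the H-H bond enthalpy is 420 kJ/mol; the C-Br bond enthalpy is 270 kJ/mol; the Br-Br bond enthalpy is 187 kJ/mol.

Reaction 2, by 114 kJ

Reaction 1:
  Bonds broken (reactants):
    Br-Br: 1 × 187 = 187
    C-H: 4 × 426 = 1704
    Σ(broken) = 1891 kJ
  Bonds formed (products):
    C-Br: 1 × 270 = 270
    C-H: 3 × 426 = 1278
    H-Br: 1 × 378 = 378
    Σ(formed) = 1926 kJ
  ΔH_1 = 1891 − 1926 = −35 kJ
Reaction 2:
  Bonds broken (reactants):
    Br-Br: 1 × 187 = 187
    H-H: 1 × 420 = 420
    Σ(broken) = 607 kJ
  Bonds formed (products):
    H-Br: 2 × 378 = 756
    Σ(formed) = 756 kJ
  ΔH_2 = 607 − 756 = −149 kJ
ΔH_1 − ΔH_2 = +114 kJ, so reaction 2 has the more negative ΔH; |ΔH_1 − ΔH_2| = 114 kJ.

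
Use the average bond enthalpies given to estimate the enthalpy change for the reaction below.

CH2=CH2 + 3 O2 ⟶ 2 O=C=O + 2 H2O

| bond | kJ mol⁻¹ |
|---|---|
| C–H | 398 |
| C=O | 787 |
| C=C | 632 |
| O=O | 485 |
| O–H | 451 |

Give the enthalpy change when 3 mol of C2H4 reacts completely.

Bonds broken (reactants):
  C–H: 4 × 398 = 1592
  C=C: 1 × 632 = 632
  O=O: 3 × 485 = 1455
  Σ(broken) = 3679 kJ
Bonds formed (products):
  C=O: 4 × 787 = 3148
  O–H: 4 × 451 = 1804
  Σ(formed) = 4952 kJ
ΔH = Σ(broken) − Σ(formed) = 3679 − 4952 = −1273 kJ
For 3× the reaction as written: 3 × (−1273) = −3819 kJ

ΔH = −3819 kJ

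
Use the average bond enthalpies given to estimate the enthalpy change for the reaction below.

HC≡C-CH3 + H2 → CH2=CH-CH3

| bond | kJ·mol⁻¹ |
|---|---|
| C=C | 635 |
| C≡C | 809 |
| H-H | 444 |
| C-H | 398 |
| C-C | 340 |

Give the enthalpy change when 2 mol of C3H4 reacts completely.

Bonds broken (reactants):
  C≡C: 1 × 809 = 809
  C-C: 1 × 340 = 340
  C-H: 4 × 398 = 1592
  H-H: 1 × 444 = 444
  Σ(broken) = 3185 kJ
Bonds formed (products):
  C-C: 1 × 340 = 340
  C-H: 6 × 398 = 2388
  C=C: 1 × 635 = 635
  Σ(formed) = 3363 kJ
ΔH = Σ(broken) − Σ(formed) = 3185 − 3363 = −178 kJ
For 2× the reaction as written: 2 × (−178) = −356 kJ

ΔH = −356 kJ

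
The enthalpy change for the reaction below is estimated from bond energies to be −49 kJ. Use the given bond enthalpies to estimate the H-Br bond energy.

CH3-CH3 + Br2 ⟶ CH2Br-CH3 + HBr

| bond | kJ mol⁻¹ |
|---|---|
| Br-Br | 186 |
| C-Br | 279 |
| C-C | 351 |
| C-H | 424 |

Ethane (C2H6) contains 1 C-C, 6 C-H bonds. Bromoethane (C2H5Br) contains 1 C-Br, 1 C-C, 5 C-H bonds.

Let D be the H-Br bond energy.
Σ(broken) = 1×186 + 1×351 + 6×424 = 3081
Σ(formed) = 1×279 + 1×351 + 5×424 + 1×D = 2750 + D
ΔH = Σ(broken) − Σ(formed) = (3081) − (2750 + D) = +331 − D
Setting this equal to −49 kJ gives D = 380 kJ/mol.

D(H-Br) ≈ 380 kJ/mol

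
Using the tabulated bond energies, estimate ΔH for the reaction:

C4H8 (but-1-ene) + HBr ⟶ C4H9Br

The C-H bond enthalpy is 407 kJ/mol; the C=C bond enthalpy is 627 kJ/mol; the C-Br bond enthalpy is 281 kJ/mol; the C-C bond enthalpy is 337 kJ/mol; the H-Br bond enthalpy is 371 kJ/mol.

ΔH ≈ −27 kJ

Bonds broken (reactants):
  C-C: 2 × 337 = 674
  C-H: 8 × 407 = 3256
  C=C: 1 × 627 = 627
  H-Br: 1 × 371 = 371
  Σ(broken) = 4928 kJ
Bonds formed (products):
  C-Br: 1 × 281 = 281
  C-C: 3 × 337 = 1011
  C-H: 9 × 407 = 3663
  Σ(formed) = 4955 kJ
ΔH = Σ(broken) − Σ(formed) = 4928 − 4955 = −27 kJ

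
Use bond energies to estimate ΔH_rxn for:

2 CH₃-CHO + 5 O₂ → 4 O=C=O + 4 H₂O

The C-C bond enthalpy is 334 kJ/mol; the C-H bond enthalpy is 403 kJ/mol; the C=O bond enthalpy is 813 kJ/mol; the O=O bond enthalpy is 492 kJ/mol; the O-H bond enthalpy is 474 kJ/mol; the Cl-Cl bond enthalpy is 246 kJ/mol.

ΔH ≈ −2318 kJ

Bonds broken (reactants):
  C-C: 2 × 334 = 668
  C-H: 8 × 403 = 3224
  C=O: 2 × 813 = 1626
  O=O: 5 × 492 = 2460
  Σ(broken) = 7978 kJ
Bonds formed (products):
  C=O: 8 × 813 = 6504
  O-H: 8 × 474 = 3792
  Σ(formed) = 10296 kJ
ΔH = Σ(broken) − Σ(formed) = 7978 − 10296 = −2318 kJ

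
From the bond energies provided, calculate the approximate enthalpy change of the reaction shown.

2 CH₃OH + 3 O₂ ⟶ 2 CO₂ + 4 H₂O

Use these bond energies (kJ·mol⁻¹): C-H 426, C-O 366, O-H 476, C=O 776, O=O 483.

Bonds broken (reactants):
  C-H: 6 × 426 = 2556
  C-O: 2 × 366 = 732
  O-H: 2 × 476 = 952
  O=O: 3 × 483 = 1449
  Σ(broken) = 5689 kJ
Bonds formed (products):
  C=O: 4 × 776 = 3104
  O-H: 8 × 476 = 3808
  Σ(formed) = 6912 kJ
ΔH = Σ(broken) − Σ(formed) = 5689 − 6912 = −1223 kJ

ΔH ≈ −1223 kJ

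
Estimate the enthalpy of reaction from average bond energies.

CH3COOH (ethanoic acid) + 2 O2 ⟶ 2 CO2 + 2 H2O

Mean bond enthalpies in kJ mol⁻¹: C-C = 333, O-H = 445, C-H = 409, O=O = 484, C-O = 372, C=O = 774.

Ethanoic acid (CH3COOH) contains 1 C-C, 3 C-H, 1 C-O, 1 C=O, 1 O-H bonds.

Bonds broken (reactants):
  C-C: 1 × 333 = 333
  C-H: 3 × 409 = 1227
  C-O: 1 × 372 = 372
  C=O: 1 × 774 = 774
  O-H: 1 × 445 = 445
  O=O: 2 × 484 = 968
  Σ(broken) = 4119 kJ
Bonds formed (products):
  C=O: 4 × 774 = 3096
  O-H: 4 × 445 = 1780
  Σ(formed) = 4876 kJ
ΔH = Σ(broken) − Σ(formed) = 4119 − 4876 = −757 kJ

ΔH ≈ −757 kJ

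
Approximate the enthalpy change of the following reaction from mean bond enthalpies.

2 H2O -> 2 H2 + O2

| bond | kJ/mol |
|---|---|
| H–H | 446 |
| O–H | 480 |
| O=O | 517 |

ΔH ≈ +511 kJ

Bonds broken (reactants):
  O–H: 4 × 480 = 1920
  Σ(broken) = 1920 kJ
Bonds formed (products):
  H–H: 2 × 446 = 892
  O=O: 1 × 517 = 517
  Σ(formed) = 1409 kJ
ΔH = Σ(broken) − Σ(formed) = 1920 − 1409 = +511 kJ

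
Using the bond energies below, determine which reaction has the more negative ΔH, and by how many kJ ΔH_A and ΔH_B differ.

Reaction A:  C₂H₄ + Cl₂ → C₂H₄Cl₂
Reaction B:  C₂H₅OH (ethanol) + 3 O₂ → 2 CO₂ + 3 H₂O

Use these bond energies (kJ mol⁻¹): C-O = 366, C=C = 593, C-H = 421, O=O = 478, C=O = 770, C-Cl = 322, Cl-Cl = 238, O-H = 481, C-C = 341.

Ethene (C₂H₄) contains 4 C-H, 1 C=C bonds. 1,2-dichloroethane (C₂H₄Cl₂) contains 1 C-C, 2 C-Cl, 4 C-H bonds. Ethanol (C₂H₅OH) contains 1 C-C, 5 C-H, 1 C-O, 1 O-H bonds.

Reaction B, by 1085 kJ

Reaction A:
  Bonds broken (reactants):
    C-H: 4 × 421 = 1684
    C=C: 1 × 593 = 593
    Cl-Cl: 1 × 238 = 238
    Σ(broken) = 2515 kJ
  Bonds formed (products):
    C-C: 1 × 341 = 341
    C-Cl: 2 × 322 = 644
    C-H: 4 × 421 = 1684
    Σ(formed) = 2669 kJ
  ΔH_A = 2515 − 2669 = −154 kJ
Reaction B:
  Bonds broken (reactants):
    C-C: 1 × 341 = 341
    C-H: 5 × 421 = 2105
    C-O: 1 × 366 = 366
    O-H: 1 × 481 = 481
    O=O: 3 × 478 = 1434
    Σ(broken) = 4727 kJ
  Bonds formed (products):
    C=O: 4 × 770 = 3080
    O-H: 6 × 481 = 2886
    Σ(formed) = 5966 kJ
  ΔH_B = 4727 − 5966 = −1239 kJ
ΔH_A − ΔH_B = +1085 kJ, so reaction B has the more negative ΔH; |ΔH_A − ΔH_B| = 1085 kJ.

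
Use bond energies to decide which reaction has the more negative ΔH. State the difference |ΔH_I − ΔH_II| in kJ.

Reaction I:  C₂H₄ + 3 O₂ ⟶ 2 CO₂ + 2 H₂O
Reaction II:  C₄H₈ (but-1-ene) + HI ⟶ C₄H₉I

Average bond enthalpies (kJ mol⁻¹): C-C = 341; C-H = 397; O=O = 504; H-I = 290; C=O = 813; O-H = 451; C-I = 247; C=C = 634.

Reaction I:
  Bonds broken (reactants):
    C-H: 4 × 397 = 1588
    C=C: 1 × 634 = 634
    O=O: 3 × 504 = 1512
    Σ(broken) = 3734 kJ
  Bonds formed (products):
    C=O: 4 × 813 = 3252
    O-H: 4 × 451 = 1804
    Σ(formed) = 5056 kJ
  ΔH_I = 3734 − 5056 = −1322 kJ
Reaction II:
  Bonds broken (reactants):
    C-C: 2 × 341 = 682
    C-H: 8 × 397 = 3176
    C=C: 1 × 634 = 634
    H-I: 1 × 290 = 290
    Σ(broken) = 4782 kJ
  Bonds formed (products):
    C-C: 3 × 341 = 1023
    C-H: 9 × 397 = 3573
    C-I: 1 × 247 = 247
    Σ(formed) = 4843 kJ
  ΔH_II = 4782 − 4843 = −61 kJ
ΔH_I − ΔH_II = −1261 kJ, so reaction I has the more negative ΔH; |ΔH_I − ΔH_II| = 1261 kJ.

Reaction I, by 1261 kJ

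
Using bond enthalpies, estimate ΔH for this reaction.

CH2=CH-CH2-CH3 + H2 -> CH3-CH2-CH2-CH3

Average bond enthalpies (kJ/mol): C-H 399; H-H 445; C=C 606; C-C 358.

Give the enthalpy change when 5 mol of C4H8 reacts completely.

Bonds broken (reactants):
  C-C: 2 × 358 = 716
  C-H: 8 × 399 = 3192
  C=C: 1 × 606 = 606
  H-H: 1 × 445 = 445
  Σ(broken) = 4959 kJ
Bonds formed (products):
  C-C: 3 × 358 = 1074
  C-H: 10 × 399 = 3990
  Σ(formed) = 5064 kJ
ΔH = Σ(broken) − Σ(formed) = 4959 − 5064 = −105 kJ
For 5× the reaction as written: 5 × (−105) = −525 kJ

ΔH = −525 kJ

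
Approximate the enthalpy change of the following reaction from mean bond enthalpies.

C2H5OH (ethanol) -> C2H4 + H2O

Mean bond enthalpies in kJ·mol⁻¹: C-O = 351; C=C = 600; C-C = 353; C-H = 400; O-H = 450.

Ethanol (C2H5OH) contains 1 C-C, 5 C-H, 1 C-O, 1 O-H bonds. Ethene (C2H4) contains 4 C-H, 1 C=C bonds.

ΔH ≈ +54 kJ

Bonds broken (reactants):
  C-C: 1 × 353 = 353
  C-H: 5 × 400 = 2000
  C-O: 1 × 351 = 351
  O-H: 1 × 450 = 450
  Σ(broken) = 3154 kJ
Bonds formed (products):
  C-H: 4 × 400 = 1600
  C=C: 1 × 600 = 600
  O-H: 2 × 450 = 900
  Σ(formed) = 3100 kJ
ΔH = Σ(broken) − Σ(formed) = 3154 − 3100 = +54 kJ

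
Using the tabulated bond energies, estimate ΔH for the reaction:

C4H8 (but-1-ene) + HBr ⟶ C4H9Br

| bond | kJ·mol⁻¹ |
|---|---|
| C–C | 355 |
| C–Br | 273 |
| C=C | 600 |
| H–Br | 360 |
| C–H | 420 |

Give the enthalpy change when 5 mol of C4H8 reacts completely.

Bonds broken (reactants):
  C–C: 2 × 355 = 710
  C–H: 8 × 420 = 3360
  C=C: 1 × 600 = 600
  H–Br: 1 × 360 = 360
  Σ(broken) = 5030 kJ
Bonds formed (products):
  C–Br: 1 × 273 = 273
  C–C: 3 × 355 = 1065
  C–H: 9 × 420 = 3780
  Σ(formed) = 5118 kJ
ΔH = Σ(broken) − Σ(formed) = 5030 − 5118 = −88 kJ
For 5× the reaction as written: 5 × (−88) = −440 kJ

ΔH = −440 kJ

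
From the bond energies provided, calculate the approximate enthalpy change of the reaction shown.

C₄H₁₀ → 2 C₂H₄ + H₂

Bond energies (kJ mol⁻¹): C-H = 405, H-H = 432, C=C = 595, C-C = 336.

Bonds broken (reactants):
  C-C: 3 × 336 = 1008
  C-H: 10 × 405 = 4050
  Σ(broken) = 5058 kJ
Bonds formed (products):
  C-H: 8 × 405 = 3240
  C=C: 2 × 595 = 1190
  H-H: 1 × 432 = 432
  Σ(formed) = 4862 kJ
ΔH = Σ(broken) − Σ(formed) = 5058 − 4862 = +196 kJ

ΔH ≈ +196 kJ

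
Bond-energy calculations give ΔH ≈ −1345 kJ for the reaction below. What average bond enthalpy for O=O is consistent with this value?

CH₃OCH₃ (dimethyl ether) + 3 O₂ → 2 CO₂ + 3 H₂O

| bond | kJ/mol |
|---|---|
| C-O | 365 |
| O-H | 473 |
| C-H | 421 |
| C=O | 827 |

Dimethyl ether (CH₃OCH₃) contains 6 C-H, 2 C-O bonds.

D(O=O) ≈ 515 kJ/mol

Let D be the O=O bond energy.
Σ(broken) = 6×421 + 2×365 + 3×D = 3256 + 3D
Σ(formed) = 4×827 + 6×473 = 6146
ΔH = Σ(broken) − Σ(formed) = (3256 + 3D) − (6146) = −2890 + 3D
Setting this equal to −1345 kJ gives 3D = 1545, so D = 515 kJ/mol.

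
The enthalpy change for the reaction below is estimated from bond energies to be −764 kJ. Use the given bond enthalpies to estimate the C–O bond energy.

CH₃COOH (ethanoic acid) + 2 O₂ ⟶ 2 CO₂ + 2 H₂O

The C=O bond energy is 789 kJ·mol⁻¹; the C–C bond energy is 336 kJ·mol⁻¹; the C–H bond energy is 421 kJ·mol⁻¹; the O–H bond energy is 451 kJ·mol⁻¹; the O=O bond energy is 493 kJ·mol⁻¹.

Let D be the C–O bond energy.
Σ(broken) = 1×336 + 3×421 + 1×D + 1×789 + 1×451 + 2×493 = 3825 + D
Σ(formed) = 4×789 + 4×451 = 4960
ΔH = Σ(broken) − Σ(formed) = (3825 + D) − (4960) = −1135 + D
Setting this equal to −764 kJ gives D = 371 kJ/mol.

D(C–O) ≈ 371 kJ/mol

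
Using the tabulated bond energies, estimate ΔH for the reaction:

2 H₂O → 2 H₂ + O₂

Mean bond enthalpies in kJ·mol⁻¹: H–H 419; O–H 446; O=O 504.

ΔH ≈ +442 kJ

Bonds broken (reactants):
  O–H: 4 × 446 = 1784
  Σ(broken) = 1784 kJ
Bonds formed (products):
  H–H: 2 × 419 = 838
  O=O: 1 × 504 = 504
  Σ(formed) = 1342 kJ
ΔH = Σ(broken) − Σ(formed) = 1784 − 1342 = +442 kJ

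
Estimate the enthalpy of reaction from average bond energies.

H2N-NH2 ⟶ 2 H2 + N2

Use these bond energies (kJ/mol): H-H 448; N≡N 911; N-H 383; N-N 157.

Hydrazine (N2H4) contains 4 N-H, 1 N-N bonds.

Bonds broken (reactants):
  N-H: 4 × 383 = 1532
  N-N: 1 × 157 = 157
  Σ(broken) = 1689 kJ
Bonds formed (products):
  H-H: 2 × 448 = 896
  N≡N: 1 × 911 = 911
  Σ(formed) = 1807 kJ
ΔH = Σ(broken) − Σ(formed) = 1689 − 1807 = −118 kJ

ΔH ≈ −118 kJ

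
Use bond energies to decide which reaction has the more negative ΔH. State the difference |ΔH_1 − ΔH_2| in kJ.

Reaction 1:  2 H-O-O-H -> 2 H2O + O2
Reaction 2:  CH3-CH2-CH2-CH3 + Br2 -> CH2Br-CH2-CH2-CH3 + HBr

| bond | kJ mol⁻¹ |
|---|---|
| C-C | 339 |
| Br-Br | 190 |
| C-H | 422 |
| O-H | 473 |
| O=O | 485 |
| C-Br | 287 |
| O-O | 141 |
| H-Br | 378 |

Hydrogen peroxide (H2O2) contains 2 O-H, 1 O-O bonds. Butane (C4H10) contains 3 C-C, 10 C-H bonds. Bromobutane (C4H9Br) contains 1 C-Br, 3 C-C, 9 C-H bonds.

Reaction 1, by 150 kJ

Reaction 1:
  Bonds broken (reactants):
    O-H: 4 × 473 = 1892
    O-O: 2 × 141 = 282
    Σ(broken) = 2174 kJ
  Bonds formed (products):
    O-H: 4 × 473 = 1892
    O=O: 1 × 485 = 485
    Σ(formed) = 2377 kJ
  ΔH_1 = 2174 − 2377 = −203 kJ
Reaction 2:
  Bonds broken (reactants):
    Br-Br: 1 × 190 = 190
    C-C: 3 × 339 = 1017
    C-H: 10 × 422 = 4220
    Σ(broken) = 5427 kJ
  Bonds formed (products):
    C-Br: 1 × 287 = 287
    C-C: 3 × 339 = 1017
    C-H: 9 × 422 = 3798
    H-Br: 1 × 378 = 378
    Σ(formed) = 5480 kJ
  ΔH_2 = 5427 − 5480 = −53 kJ
ΔH_1 − ΔH_2 = −150 kJ, so reaction 1 has the more negative ΔH; |ΔH_1 − ΔH_2| = 150 kJ.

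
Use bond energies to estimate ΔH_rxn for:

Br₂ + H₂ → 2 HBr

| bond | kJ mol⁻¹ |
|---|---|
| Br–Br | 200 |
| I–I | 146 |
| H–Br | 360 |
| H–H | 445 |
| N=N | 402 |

Bonds broken (reactants):
  Br–Br: 1 × 200 = 200
  H–H: 1 × 445 = 445
  Σ(broken) = 645 kJ
Bonds formed (products):
  H–Br: 2 × 360 = 720
  Σ(formed) = 720 kJ
ΔH = Σ(broken) − Σ(formed) = 645 − 720 = −75 kJ

ΔH ≈ −75 kJ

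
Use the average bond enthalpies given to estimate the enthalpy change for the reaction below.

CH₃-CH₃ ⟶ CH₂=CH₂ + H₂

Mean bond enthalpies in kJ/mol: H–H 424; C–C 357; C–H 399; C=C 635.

ΔH ≈ +96 kJ

Bonds broken (reactants):
  C–C: 1 × 357 = 357
  C–H: 6 × 399 = 2394
  Σ(broken) = 2751 kJ
Bonds formed (products):
  C–H: 4 × 399 = 1596
  C=C: 1 × 635 = 635
  H–H: 1 × 424 = 424
  Σ(formed) = 2655 kJ
ΔH = Σ(broken) − Σ(formed) = 2751 − 2655 = +96 kJ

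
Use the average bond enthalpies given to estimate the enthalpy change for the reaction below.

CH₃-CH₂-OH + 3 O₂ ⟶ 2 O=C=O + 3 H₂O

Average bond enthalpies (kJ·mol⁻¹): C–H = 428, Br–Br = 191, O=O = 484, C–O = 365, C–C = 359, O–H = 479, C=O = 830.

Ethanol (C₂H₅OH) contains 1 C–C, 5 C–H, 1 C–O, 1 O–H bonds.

ΔH ≈ −1399 kJ

Bonds broken (reactants):
  C–C: 1 × 359 = 359
  C–H: 5 × 428 = 2140
  C–O: 1 × 365 = 365
  O–H: 1 × 479 = 479
  O=O: 3 × 484 = 1452
  Σ(broken) = 4795 kJ
Bonds formed (products):
  C=O: 4 × 830 = 3320
  O–H: 6 × 479 = 2874
  Σ(formed) = 6194 kJ
ΔH = Σ(broken) − Σ(formed) = 4795 − 6194 = −1399 kJ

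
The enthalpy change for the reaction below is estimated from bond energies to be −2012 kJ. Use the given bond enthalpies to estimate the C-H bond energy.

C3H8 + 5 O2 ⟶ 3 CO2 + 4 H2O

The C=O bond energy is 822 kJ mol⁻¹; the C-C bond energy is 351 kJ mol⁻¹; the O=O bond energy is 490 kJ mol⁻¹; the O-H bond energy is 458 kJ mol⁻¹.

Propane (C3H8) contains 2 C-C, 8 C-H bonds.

Let D be the C-H bond energy.
Σ(broken) = 2×351 + 8×D + 5×490 = 3152 + 8D
Σ(formed) = 6×822 + 8×458 = 8596
ΔH = Σ(broken) − Σ(formed) = (3152 + 8D) − (8596) = −5444 + 8D
Setting this equal to −2012 kJ gives 8D = 3432, so D = 429 kJ/mol.

D(C-H) ≈ 429 kJ/mol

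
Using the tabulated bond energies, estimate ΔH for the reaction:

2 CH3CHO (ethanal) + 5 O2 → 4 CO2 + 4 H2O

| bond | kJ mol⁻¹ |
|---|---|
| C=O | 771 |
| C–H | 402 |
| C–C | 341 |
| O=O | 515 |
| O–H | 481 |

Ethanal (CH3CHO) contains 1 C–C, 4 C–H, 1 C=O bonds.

Bonds broken (reactants):
  C–C: 2 × 341 = 682
  C–H: 8 × 402 = 3216
  C=O: 2 × 771 = 1542
  O=O: 5 × 515 = 2575
  Σ(broken) = 8015 kJ
Bonds formed (products):
  C=O: 8 × 771 = 6168
  O–H: 8 × 481 = 3848
  Σ(formed) = 10016 kJ
ΔH = Σ(broken) − Σ(formed) = 8015 − 10016 = −2001 kJ

ΔH ≈ −2001 kJ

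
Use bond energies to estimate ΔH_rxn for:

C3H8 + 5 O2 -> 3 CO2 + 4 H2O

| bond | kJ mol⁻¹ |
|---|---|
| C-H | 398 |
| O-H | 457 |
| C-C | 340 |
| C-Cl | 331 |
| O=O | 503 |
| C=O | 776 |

ΔH ≈ −1933 kJ

Bonds broken (reactants):
  C-C: 2 × 340 = 680
  C-H: 8 × 398 = 3184
  O=O: 5 × 503 = 2515
  Σ(broken) = 6379 kJ
Bonds formed (products):
  C=O: 6 × 776 = 4656
  O-H: 8 × 457 = 3656
  Σ(formed) = 8312 kJ
ΔH = Σ(broken) − Σ(formed) = 6379 − 8312 = −1933 kJ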